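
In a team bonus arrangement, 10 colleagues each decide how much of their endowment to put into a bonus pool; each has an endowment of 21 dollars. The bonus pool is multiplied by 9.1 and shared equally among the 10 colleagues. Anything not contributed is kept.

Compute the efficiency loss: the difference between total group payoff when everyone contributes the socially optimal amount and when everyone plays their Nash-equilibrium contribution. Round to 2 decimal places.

1701.00 dollars

Each contributed unit returns 9.1/10 = 0.9100 to its contributor — below 1 — so contributing 0 is dominant for every player. At the Nash equilibrium everyone keeps their 21, and the group total is 10 × 21 = 210.
Each contributed unit returns 9.100 to the group as a whole (0.9100 to each of 10 players), which exceeds 1, so the social optimum is full contribution: group total = 9.100 × 210 = 1911.00.
Efficiency loss = 1911.00 − 210 = 1701.00.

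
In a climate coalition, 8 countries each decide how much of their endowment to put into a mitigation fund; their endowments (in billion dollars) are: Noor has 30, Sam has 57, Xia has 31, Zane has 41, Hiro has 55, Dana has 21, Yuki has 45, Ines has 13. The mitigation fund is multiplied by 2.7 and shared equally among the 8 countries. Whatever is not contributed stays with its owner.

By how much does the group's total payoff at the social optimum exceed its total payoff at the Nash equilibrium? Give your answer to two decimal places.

498.10 billion dollars

The private return per contributed unit is 2.7/8 = 0.3375 < 1 for every player regardless of endowment, so the Nash equilibrium is zero contribution and the group total is Σ E_j = 30 + 57 + 31 + 41 + 55 + 21 + 45 + 13 = 293.
Each contributed unit returns 2.700 to the group, so the social optimum is full contribution by everyone: group total = 2.700 × 293 = 791.10.
Efficiency loss = (2.700 − 1) × 293 = 498.10.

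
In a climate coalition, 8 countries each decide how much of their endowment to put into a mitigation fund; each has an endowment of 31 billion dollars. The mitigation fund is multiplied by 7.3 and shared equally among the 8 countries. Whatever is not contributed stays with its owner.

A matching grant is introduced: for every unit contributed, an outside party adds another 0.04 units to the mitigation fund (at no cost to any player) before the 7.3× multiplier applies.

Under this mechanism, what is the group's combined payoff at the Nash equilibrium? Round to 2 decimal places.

248.00 billion dollars

The effective private return is 7.3 × 1.04 / 8 = 0.9490, which is still under 1, so the mechanism doesn't change anyone's dominant strategy: zero contribution.
At the Nash equilibrium no one contributes; group total payoff = 8 × 31 = 248.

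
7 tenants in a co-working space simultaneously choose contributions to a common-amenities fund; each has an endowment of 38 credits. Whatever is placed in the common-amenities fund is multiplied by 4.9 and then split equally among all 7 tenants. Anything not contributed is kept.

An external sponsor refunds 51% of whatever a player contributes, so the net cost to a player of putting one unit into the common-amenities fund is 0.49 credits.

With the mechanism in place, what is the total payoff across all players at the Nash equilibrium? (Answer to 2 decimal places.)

1439.06 credits

Under the mechanism each unit contributed yields (4.9/7) / 0.49 = 1.4286 back to its contributor per unit of net cost, which exceeds 1, making full contribution the dominant choice for everyone.
So the Nash equilibrium is full contribution by all 7; the group earns 7 × (38 × 0.51 + 4.9 × 38) = 1439.06.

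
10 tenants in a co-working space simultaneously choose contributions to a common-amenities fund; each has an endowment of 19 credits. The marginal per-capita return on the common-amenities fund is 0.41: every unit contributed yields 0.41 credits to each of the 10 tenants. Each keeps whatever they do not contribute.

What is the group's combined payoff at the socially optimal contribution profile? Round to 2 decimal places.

Each contributed unit returns 4.100 to the group as a whole (0.41 to each of 10 players), which exceeds 1, so the social optimum is full contribution: group total = 4.100 × 190 = 779.00.

779.00 credits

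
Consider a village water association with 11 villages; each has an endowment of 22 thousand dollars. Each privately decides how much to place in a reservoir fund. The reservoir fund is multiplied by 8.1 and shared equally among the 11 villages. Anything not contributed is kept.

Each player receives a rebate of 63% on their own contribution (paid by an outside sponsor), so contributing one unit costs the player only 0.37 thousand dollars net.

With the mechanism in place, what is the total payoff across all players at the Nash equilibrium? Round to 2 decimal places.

2112.66 thousand dollars

The effective private return per unit is now (8.1/11) / 0.37 = 1.9902 > 1, so every player's dominant strategy flips to full contribution.
At the Nash equilibrium everyone contributes 22. Group total payoff = 11 × (22 × 0.63 + 8.1 × 22) = 2112.66.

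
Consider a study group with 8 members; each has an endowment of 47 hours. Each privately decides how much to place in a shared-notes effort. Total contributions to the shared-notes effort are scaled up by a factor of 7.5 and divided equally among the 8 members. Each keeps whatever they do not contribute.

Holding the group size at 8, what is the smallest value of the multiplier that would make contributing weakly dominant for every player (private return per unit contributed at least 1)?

A contributed unit returns (multiplier)/8 to its contributor.
This reaches 1 exactly when the multiplier is 8.

8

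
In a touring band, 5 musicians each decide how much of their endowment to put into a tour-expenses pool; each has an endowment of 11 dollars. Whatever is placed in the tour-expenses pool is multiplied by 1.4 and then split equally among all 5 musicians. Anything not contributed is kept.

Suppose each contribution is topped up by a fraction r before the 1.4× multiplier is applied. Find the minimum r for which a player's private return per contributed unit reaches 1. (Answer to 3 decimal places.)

With matching at rate r, one contributed unit becomes (1 + r) in the tour-expenses pool and returns 1.4 × (1 + r) / 5 to the contributor.
Setting this equal to 1: 1 + r = 5/1.4 = 3.5714.
So the minimum matching rate is r = 3.5714 − 1 = 2.571.

2.571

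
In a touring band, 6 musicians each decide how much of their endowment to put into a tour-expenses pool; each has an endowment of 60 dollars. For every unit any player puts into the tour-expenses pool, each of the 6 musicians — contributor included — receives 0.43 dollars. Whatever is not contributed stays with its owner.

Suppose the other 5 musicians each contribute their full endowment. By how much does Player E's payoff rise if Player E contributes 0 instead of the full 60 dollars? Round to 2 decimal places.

Switching from a contribution of 60 to 0 lets Player E keep an extra 60 dollars, but lowers the tour-expenses pool by 60, which costs Player E their own share of that drop: 0.43 × 60 = 25.80.
Net gain = 60 − 25.80 = 34.20. The private return per contributed unit (0.43) is below 1, so free-riding is indeed the best response regardless of what the others do.

34.20 dollars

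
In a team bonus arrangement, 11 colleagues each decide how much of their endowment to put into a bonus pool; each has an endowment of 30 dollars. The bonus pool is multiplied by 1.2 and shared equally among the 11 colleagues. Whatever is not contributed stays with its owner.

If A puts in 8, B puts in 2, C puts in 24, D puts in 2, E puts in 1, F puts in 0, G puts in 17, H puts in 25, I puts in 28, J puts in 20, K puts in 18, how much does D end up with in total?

Total contributed: 8 + 2 + 24 + 2 + 1 + 0 + 17 + 25 + 28 + 20 + 18 = 145.
Each receives 1.2 × 145 / 11 = 15.82 from the bonus pool.
D keeps 30 − 2 = 28, so D's payoff is 28 + 15.82 = 43.82.

43.82 dollars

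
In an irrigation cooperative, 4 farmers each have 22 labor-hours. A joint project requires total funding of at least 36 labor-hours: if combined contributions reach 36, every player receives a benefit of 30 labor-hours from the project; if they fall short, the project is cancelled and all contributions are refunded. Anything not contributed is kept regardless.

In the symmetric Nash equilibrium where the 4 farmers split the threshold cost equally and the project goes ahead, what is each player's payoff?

Equal share of the threshold: 36/4 = 9.
At this profile no one gains by cutting their contribution: any cut drops the total below 36, the project is cancelled, contributions are refunded, and the deviator ends with 22, which is less than 22 − 9 + 30 = 43. Contributing more than 9 just wastes the excess. So contributing exactly 9 is a best response.
Each player's payoff: 22 − 9 + 30 = 43.

43 labor-hours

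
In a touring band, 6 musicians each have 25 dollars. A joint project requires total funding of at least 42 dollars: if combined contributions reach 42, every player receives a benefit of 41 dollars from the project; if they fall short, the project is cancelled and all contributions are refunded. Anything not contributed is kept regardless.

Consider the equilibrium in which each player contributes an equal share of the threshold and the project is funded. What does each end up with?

Equal share of the threshold: 42/6 = 7.
At this profile no one gains by cutting their contribution: any cut drops the total below 42, the project is cancelled, contributions are refunded, and the deviator ends with 25, which is less than 25 − 7 + 41 = 59. Contributing more than 7 just wastes the excess. So contributing exactly 7 is a best response.
Each player's payoff: 25 − 7 + 41 = 59.

59 dollars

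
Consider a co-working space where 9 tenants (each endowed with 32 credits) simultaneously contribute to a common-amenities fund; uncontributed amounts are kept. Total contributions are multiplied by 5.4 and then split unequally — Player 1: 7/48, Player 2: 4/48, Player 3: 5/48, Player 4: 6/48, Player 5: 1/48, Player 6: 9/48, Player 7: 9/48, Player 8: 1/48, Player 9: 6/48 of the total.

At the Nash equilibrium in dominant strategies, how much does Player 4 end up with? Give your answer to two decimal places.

Each unit j contributes comes back to j as 5.4 × (j's share), so j prefers to contribute only if that share exceeds 1/5.4 = 0.1852; otherwise keeping the unit dominates.
Player 6 and Player 7 clear that bar, contributing 32 each; the remaining 7 contribute 0. Total contributed: 64.
Player 4 keeps 32 and receives 5.4 × 64 × 6/48 = 43.20 from the common-amenities fund, for a payoff of 75.20.

75.20 credits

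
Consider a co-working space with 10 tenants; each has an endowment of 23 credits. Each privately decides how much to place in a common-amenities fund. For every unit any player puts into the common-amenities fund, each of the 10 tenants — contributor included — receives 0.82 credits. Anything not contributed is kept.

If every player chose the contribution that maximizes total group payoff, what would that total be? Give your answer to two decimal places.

1886.00 credits

Each contributed unit returns 8.200 to the group as a whole (0.82 to each of 10 players), which exceeds 1, so the social optimum is full contribution: group total = 8.200 × 230 = 1886.00.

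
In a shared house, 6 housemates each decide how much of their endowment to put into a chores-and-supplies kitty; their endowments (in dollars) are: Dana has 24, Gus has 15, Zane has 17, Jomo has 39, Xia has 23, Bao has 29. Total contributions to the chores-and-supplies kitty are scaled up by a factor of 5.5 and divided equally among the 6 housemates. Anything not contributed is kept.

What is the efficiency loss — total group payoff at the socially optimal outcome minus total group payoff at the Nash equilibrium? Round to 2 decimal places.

661.50 dollars

The private return per contributed unit is 5.5/6 = 0.9167 < 1 for every player regardless of endowment, so the Nash equilibrium is zero contribution and the group total is Σ E_j = 24 + 15 + 17 + 39 + 23 + 29 = 147.
Each contributed unit returns 5.500 to the group, so the social optimum is full contribution by everyone: group total = 5.500 × 147 = 808.50.
Efficiency loss = (5.500 − 1) × 147 = 661.50.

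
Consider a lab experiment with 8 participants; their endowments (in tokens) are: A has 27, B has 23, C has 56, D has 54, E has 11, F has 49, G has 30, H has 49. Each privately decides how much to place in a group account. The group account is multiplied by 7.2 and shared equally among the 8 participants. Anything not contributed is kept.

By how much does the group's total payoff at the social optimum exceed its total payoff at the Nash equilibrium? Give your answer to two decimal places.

1853.80 tokens

The private return per contributed unit is 7.2/8 = 0.9000 < 1 for every player regardless of endowment, so the Nash equilibrium is zero contribution and the group total is Σ E_j = 27 + 23 + 56 + 54 + 11 + 49 + 30 + 49 = 299.
Each contributed unit returns 7.200 to the group, so the social optimum is full contribution by everyone: group total = 7.200 × 299 = 2152.80.
Efficiency loss = (7.200 − 1) × 299 = 1853.80.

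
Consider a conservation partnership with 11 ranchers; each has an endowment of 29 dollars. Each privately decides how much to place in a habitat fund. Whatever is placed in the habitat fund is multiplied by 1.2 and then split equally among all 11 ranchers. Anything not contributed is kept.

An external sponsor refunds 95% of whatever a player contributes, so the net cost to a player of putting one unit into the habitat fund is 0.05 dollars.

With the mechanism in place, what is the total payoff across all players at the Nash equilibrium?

685.85 dollars

The effective private return per unit is now (1.2/11) / 0.05 = 2.1818 > 1, so every player's dominant strategy flips to full contribution.
At the Nash equilibrium everyone contributes 29. Group total payoff = 11 × (29 × 0.95 + 1.2 × 29) = 685.85.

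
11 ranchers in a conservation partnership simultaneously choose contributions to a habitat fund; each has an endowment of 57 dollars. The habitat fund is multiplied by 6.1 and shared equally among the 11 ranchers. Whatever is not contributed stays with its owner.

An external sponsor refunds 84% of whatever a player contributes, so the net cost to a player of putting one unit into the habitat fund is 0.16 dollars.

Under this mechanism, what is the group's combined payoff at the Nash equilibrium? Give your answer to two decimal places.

4351.38 dollars

With the mechanism, a contributed unit returns (6.1/11) / 0.16 = 3.4659 per unit of net cost to the contributor — now above 1 — so contributing fully is weakly dominant for every player.
At the Nash equilibrium everyone contributes 57. Group total payoff = 11 × (57 × 0.84 + 6.1 × 57) = 4351.38.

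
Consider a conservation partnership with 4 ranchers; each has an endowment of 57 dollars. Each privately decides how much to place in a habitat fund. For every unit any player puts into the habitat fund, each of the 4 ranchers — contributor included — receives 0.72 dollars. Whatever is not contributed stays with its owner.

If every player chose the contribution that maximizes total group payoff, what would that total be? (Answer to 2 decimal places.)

Each contributed unit returns 2.880 to the group as a whole (0.72 to each of 4 players), which exceeds 1, so the social optimum is full contribution: group total = 2.880 × 228 = 656.64.

656.64 dollars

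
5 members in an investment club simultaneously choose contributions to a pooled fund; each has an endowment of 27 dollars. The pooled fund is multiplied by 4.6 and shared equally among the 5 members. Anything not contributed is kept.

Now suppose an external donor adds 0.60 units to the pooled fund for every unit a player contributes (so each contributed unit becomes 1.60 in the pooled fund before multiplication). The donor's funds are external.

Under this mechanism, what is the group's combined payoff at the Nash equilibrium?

The effective private return per unit is now 4.6 × 1.60 / 5 = 1.4720 > 1, so every player's dominant strategy flips to full contribution.
So the Nash equilibrium is full contribution by all 5; the group earns 4.6 × 1.60 × 135 = 993.60.

993.60 dollars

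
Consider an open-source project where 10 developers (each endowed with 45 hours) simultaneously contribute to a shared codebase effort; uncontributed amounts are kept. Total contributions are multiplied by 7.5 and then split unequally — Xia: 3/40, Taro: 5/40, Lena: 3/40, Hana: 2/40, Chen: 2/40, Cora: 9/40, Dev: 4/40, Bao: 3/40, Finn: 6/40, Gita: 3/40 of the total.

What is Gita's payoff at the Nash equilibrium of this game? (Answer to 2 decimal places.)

95.63 hours

A player with share s gets back 7.5·s per unit contributed, so full contribution is dominant for anyone with s > 1/7.5 = 0.1333 and zero contribution is dominant for anyone below.
Cora and Finn clear that bar, contributing 45 each; the remaining 8 contribute 0. Total contributed: 90.
Gita keeps 45 and receives 7.5 × 90 × 3/40 = 50.63 from the shared codebase effort, for a payoff of 95.63.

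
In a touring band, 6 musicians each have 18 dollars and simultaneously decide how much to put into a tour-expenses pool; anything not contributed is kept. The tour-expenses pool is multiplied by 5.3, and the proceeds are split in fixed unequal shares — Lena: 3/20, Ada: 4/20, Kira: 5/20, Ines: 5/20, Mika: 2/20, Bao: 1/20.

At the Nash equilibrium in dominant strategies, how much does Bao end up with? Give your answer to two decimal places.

32.31 dollars

For player j, contributing a unit is worthwhile iff 5.3 × (j's share) ≥ 1, i.e. iff j's share is at least 0.1887.
Ada, Kira and Ines are above the threshold, contributing 18 each; the remaining 3 contribute 0. Total contributed: 54.
Bao keeps 18 and receives 5.3 × 54 × 1/20 = 14.31 from the tour-expenses pool, for a payoff of 32.31.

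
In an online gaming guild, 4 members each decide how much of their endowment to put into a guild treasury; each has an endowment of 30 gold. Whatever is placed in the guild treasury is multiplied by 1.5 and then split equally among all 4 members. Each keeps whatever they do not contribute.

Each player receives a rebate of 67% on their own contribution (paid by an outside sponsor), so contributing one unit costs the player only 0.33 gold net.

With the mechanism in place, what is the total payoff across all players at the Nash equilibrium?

The effective private return per unit is now (1.5/4) / 0.33 = 1.1364 > 1, so every player's dominant strategy flips to full contribution.
So the Nash equilibrium is full contribution by all 4; the group earns 4 × (30 × 0.67 + 1.5 × 30) = 260.40.

260.40 gold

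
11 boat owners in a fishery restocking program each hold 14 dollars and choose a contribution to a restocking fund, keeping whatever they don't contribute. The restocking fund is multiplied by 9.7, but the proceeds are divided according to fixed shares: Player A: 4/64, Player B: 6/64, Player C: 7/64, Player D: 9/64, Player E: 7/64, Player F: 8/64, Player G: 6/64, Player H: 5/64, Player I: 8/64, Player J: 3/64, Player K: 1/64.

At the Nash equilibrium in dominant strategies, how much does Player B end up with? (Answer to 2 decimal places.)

77.66 dollars

A player with share s gets back 9.7·s per unit contributed, so full contribution is dominant for anyone with s > 1/9.7 = 0.1031 and zero contribution is dominant for anyone below.
Player C, Player D, Player E, Player F and Player I clear that bar, contributing 14 each; the remaining 6 contribute 0. Total contributed: 70.
Player B keeps 14 and receives 9.7 × 70 × 6/64 = 63.66 from the restocking fund, for a payoff of 77.66.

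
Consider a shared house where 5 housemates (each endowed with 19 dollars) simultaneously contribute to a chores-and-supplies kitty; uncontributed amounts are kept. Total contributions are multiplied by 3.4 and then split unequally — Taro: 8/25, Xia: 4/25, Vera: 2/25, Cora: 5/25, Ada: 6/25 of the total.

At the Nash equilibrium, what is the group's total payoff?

For player j, contributing a unit is worthwhile iff 3.4 × (j's share) ≥ 1, i.e. iff j's share is at least 0.2941.
The only share above 0.2941 is Taro's 8/25, contributing 19; the remaining 4 contribute 0. Total contributed: 19.
The chores-and-supplies kitty pays out 3.4 × 19 = 64.60 in total (split across the unequal shares, but the aggregate is all that matters for the group sum).
The 4 free-riders keep 19 each, adding 76. Group total = 76 + 64.60 = 140.60.

140.60 dollars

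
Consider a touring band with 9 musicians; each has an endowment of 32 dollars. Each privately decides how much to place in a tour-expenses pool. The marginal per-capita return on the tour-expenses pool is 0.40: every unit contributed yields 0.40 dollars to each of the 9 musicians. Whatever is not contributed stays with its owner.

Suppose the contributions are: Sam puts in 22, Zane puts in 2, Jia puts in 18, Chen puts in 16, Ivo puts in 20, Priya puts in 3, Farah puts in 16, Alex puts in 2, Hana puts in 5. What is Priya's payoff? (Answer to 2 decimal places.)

Total contributed: 22 + 2 + 18 + 16 + 20 + 3 + 16 + 2 + 5 = 104.
Each receives 0.40 × 104 = 41.60 from the tour-expenses pool.
Priya keeps 32 − 3 = 29, so Priya's payoff is 29 + 41.60 = 70.60.

70.60 dollars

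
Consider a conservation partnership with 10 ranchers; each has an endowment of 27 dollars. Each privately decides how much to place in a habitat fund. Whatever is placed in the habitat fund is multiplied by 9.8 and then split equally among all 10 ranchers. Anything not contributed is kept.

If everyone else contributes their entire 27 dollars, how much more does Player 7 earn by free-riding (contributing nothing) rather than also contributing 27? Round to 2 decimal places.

0.54 dollars

Switching from a contribution of 27 to 0 lets Player 7 keep an extra 27 dollars, but lowers the habitat fund by 27, which costs Player 7 their own share of that drop: 9.8/10 × 27 = 26.46.
Net gain = 27 − 26.46 = 0.54. The private return per contributed unit (0.9800) is below 1, so free-riding is indeed the best response regardless of what the others do.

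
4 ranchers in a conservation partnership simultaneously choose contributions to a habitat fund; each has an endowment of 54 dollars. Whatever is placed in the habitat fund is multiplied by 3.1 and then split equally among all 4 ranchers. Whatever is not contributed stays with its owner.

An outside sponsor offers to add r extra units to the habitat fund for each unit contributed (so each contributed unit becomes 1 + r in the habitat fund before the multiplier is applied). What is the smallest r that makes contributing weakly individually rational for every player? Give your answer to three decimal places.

0.290

With matching at rate r, one contributed unit becomes (1 + r) in the habitat fund and returns 3.1 × (1 + r) / 4 to the contributor.
Setting this equal to 1: 1 + r = 4/3.1 = 1.2903.
So the minimum matching rate is r = 1.2903 − 1 = 0.290.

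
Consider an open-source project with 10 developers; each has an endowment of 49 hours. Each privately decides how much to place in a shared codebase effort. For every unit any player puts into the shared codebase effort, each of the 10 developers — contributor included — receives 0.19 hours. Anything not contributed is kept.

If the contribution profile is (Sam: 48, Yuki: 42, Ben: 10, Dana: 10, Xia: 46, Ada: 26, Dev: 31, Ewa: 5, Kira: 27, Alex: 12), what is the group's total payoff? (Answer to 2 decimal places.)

721.30 hours

Total contributed: 48 + 42 + 10 + 10 + 46 + 26 + 31 + 5 + 27 + 12 = 257; total kept: 10 × 49 − 257 = 233.
The shared codebase effort pays out 0.19 × 10 × 257 = 488.30 in aggregate.
Group total = 233 + 488.30 = 721.30.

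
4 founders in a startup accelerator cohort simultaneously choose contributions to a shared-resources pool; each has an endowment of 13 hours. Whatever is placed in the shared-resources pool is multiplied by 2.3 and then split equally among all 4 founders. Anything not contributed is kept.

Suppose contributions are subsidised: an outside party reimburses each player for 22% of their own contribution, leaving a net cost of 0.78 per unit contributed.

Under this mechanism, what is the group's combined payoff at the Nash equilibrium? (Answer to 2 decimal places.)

The effective private return is (2.3/4) / 0.78 = 0.7372, which is still under 1, so the mechanism doesn't change anyone's dominant strategy: zero contribution.
At the Nash equilibrium no one contributes; group total payoff = 4 × 13 = 52.

52.00 hours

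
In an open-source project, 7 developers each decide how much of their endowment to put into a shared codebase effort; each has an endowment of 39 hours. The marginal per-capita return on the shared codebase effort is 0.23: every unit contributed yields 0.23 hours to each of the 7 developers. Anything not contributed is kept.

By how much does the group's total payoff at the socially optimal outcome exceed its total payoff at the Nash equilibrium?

The private return per contributed unit is 0.23 < 1, so contributing 0 is dominant for every player. At the Nash equilibrium everyone keeps their 39, and the group total is 7 × 39 = 273.
Each contributed unit returns 1.610 to the group as a whole (0.23 to each of 7 players), which exceeds 1, so the social optimum is full contribution: group total = 1.610 × 273 = 439.53.
Efficiency loss = 439.53 − 273 = 166.53.

166.53 hours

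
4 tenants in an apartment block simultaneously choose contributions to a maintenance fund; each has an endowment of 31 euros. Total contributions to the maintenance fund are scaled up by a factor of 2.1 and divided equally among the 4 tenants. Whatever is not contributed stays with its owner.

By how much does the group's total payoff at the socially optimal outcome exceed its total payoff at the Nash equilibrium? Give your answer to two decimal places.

136.40 euros

Each contributed unit returns 2.1/4 = 0.5250 to its contributor — below 1 — so contributing 0 is dominant for every player. At the Nash equilibrium everyone keeps their 31, and the group total is 4 × 31 = 124.
Each contributed unit returns 2.100 to the group as a whole (0.5250 to each of 4 players), which exceeds 1, so the social optimum is full contribution: group total = 2.100 × 124 = 260.40.
Efficiency loss = 260.40 − 124 = 136.40.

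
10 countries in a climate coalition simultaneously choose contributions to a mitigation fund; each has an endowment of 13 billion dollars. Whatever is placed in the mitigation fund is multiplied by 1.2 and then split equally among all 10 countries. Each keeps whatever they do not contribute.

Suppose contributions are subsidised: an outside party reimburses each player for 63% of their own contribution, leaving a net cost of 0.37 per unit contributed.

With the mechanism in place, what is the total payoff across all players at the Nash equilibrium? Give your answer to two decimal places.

The effective private return is (1.2/10) / 0.37 = 0.3243, which is still under 1, so the mechanism doesn't change anyone's dominant strategy: zero contribution.
At the Nash equilibrium no one contributes; group total payoff = 10 × 13 = 130.

130.00 billion dollars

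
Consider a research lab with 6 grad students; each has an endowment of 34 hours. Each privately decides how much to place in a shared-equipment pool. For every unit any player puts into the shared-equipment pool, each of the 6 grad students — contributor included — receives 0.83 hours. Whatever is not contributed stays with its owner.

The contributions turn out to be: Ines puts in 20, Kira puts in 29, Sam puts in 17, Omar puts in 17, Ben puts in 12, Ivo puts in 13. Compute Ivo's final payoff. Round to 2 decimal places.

Total contributed: 20 + 29 + 17 + 17 + 12 + 13 = 108.
Each receives 0.83 × 108 = 89.64 from the shared-equipment pool.
Ivo keeps 34 − 13 = 21, so Ivo's payoff is 21 + 89.64 = 110.64.

110.64 hours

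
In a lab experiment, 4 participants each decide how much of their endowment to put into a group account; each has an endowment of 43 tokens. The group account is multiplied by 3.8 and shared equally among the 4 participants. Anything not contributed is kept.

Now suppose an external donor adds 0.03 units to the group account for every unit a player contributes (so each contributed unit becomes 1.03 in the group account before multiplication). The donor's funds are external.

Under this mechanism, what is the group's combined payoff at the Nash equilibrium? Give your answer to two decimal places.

172.00 tokens

Even with the mechanism, each unit contributed returns only 3.8 × 1.03 / 4 = 0.9785 per unit of net cost, so contributing nothing is still dominant.
Everyone keeps their endowment and the group total is 4 × 43 = 172.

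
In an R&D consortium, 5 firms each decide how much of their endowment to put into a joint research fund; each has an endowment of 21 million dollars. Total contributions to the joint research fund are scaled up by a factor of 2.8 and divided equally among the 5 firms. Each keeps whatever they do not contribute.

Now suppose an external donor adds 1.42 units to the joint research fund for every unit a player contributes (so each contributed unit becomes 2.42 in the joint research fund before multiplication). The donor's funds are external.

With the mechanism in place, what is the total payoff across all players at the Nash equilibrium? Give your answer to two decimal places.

The effective private return per unit is now 2.8 × 2.42 / 5 = 1.3552 > 1, so every player's dominant strategy flips to full contribution.
At the Nash equilibrium everyone contributes 21. Group total payoff = 2.8 × 2.42 × 105 = 711.48.

711.48 million dollars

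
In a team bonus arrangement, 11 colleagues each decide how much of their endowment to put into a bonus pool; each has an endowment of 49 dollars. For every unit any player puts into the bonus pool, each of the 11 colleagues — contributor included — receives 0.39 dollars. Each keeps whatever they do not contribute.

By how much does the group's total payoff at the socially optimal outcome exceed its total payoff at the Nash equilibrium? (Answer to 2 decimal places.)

The private return per contributed unit is 0.39 < 1, so contributing 0 is dominant for every player. At the Nash equilibrium everyone keeps their 49, and the group total is 11 × 49 = 539.
Each contributed unit returns 4.290 to the group as a whole (0.39 to each of 11 players), which exceeds 1, so the social optimum is full contribution: group total = 4.290 × 539 = 2312.31.
Efficiency loss = 2312.31 − 539 = 1773.31.

1773.31 dollars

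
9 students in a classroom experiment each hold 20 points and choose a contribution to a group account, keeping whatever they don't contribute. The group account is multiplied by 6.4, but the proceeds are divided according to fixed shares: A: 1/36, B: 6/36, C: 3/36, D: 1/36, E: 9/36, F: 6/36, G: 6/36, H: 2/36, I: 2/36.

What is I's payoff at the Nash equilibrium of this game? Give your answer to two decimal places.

48.44 points

For player j, contributing a unit is worthwhile iff 6.4 × (j's share) ≥ 1, i.e. iff j's share is at least 0.1563.
The shares above 0.1563 belong to B, E, F and G, contributing 20 each; the remaining 5 contribute 0. Total contributed: 80.
I keeps 20 and receives 6.4 × 80 × 2/36 = 28.44 from the group account, for a payoff of 48.44.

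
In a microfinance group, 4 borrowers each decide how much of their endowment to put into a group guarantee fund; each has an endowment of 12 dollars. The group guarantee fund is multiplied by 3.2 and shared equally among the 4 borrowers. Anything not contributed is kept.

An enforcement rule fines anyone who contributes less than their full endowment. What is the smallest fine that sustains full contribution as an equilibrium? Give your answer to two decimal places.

Given the others contribute fully, the best deviation is to contribute 0 (any partial contribution still incurs the fine and gives up units whose private return 0.8000 is below 1).
Deviating from 12 to 0 saves 12 dollars but forfeits the deviator's share of the drop in the group guarantee fund: 3.2/4 × 12 = 9.60.
So the deviation gain is 12 − 9.60 = 2.40, and the fine must be at least 2.40 dollars to wipe it out.

2.40 dollars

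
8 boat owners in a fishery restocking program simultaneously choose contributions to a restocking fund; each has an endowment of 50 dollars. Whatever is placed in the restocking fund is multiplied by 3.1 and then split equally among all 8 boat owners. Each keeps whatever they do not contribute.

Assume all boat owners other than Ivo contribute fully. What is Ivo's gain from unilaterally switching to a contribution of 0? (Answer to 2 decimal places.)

30.63 dollars

Switching from a contribution of 50 to 0 lets Ivo keep an extra 50 dollars, but lowers the restocking fund by 50, which costs Ivo their own share of that drop: 3.1/8 × 50 = 19.37.
Net gain = 50 − 19.37 = 30.63. The private return per contributed unit (0.3875) is below 1, so free-riding is indeed the best response regardless of what the others do.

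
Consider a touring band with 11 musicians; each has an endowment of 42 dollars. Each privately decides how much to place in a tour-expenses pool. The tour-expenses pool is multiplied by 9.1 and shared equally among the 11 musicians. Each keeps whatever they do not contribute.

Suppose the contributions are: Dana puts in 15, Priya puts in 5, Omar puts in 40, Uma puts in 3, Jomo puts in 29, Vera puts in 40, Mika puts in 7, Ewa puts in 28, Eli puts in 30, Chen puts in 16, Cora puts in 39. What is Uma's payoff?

247.47 dollars

Total contributed: 15 + 5 + 40 + 3 + 29 + 40 + 7 + 28 + 30 + 16 + 39 = 252.
Each receives 9.1 × 252 / 11 = 208.47 from the tour-expenses pool.
Uma keeps 42 − 3 = 39, so Uma's payoff is 39 + 208.47 = 247.47.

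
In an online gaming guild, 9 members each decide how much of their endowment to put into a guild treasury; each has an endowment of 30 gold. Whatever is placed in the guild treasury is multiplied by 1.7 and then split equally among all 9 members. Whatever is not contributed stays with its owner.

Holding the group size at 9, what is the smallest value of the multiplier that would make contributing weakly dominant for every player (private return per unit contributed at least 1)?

9

A contributed unit returns (multiplier)/9 to its contributor.
This reaches 1 exactly when the multiplier is 9.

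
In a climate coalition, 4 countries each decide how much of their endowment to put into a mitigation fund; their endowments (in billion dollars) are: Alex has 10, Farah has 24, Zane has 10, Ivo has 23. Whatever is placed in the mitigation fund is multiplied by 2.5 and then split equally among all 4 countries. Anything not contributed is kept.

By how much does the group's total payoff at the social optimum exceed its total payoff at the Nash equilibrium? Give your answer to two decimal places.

100.50 billion dollars

The private return per contributed unit is 2.5/4 = 0.6250 < 1 for every player regardless of endowment, so the Nash equilibrium is zero contribution and the group total is Σ E_j = 10 + 24 + 10 + 23 = 67.
Each contributed unit returns 2.500 to the group, so the social optimum is full contribution by everyone: group total = 2.500 × 67 = 167.50.
Efficiency loss = (2.500 − 1) × 67 = 100.50.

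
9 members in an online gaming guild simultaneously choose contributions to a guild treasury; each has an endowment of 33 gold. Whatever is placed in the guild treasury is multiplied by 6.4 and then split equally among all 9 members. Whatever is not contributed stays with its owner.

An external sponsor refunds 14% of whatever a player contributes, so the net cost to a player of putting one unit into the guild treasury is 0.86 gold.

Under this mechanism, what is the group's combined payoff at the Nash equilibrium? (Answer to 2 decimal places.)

With the mechanism, a contributed unit returns (6.4/9) / 0.86 = 0.8269 per unit of net cost — still below 1 — so contributing 0 remains dominant for every player.
At the Nash equilibrium no one contributes; group total payoff = 9 × 33 = 297.

297.00 gold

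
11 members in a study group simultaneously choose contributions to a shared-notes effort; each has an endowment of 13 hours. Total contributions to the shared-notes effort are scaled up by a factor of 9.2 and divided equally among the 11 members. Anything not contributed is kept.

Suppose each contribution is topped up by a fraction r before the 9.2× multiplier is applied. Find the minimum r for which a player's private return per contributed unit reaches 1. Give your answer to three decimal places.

With matching at rate r, one contributed unit becomes (1 + r) in the shared-notes effort and returns 9.2 × (1 + r) / 11 to the contributor.
Setting this equal to 1: 1 + r = 11/9.2 = 1.1957.
So the minimum matching rate is r = 1.1957 − 1 = 0.196.

0.196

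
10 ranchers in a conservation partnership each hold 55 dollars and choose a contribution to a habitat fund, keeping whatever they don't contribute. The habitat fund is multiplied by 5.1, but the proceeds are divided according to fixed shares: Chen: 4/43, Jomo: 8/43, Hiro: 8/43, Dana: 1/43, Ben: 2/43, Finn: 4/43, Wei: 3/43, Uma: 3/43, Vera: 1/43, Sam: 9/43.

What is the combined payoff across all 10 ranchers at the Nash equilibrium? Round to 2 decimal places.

For player j, contributing a unit is worthwhile iff 5.1 × (j's share) ≥ 1, i.e. iff j's share is at least 0.1961.
Sam alone (share 9/43) is above the threshold, contributing 55; the remaining 9 contribute 0. Total contributed: 55.
The habitat fund pays out 5.1 × 55 = 280.50 in total (split across the unequal shares, but the aggregate is all that matters for the group sum).
The 9 free-riders keep 55 each, adding 495. Group total = 495 + 280.50 = 775.50.

775.50 dollars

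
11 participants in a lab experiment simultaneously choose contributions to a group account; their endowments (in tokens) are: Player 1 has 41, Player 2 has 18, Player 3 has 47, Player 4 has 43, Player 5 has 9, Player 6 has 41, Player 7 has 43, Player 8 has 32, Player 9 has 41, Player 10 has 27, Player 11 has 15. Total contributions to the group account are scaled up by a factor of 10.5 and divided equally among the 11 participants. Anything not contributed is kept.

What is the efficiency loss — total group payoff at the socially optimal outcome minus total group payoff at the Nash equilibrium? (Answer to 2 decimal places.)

3391.50 tokens

The private return per contributed unit is 10.5/11 = 0.9545 < 1 for every player regardless of endowment, so the Nash equilibrium is zero contribution and the group total is Σ E_j = 41 + 18 + 47 + 43 + 9 + 41 + 43 + 32 + 41 + 27 + 15 = 357.
Each contributed unit returns 10.500 to the group, so the social optimum is full contribution by everyone: group total = 10.500 × 357 = 3748.50.
Efficiency loss = (10.500 − 1) × 357 = 3391.50.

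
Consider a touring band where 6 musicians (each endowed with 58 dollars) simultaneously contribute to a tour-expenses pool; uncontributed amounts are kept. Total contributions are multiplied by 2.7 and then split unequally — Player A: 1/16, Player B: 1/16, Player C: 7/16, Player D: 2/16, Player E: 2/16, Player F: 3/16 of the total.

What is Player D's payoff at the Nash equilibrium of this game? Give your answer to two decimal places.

77.58 dollars

For player j, contributing a unit is worthwhile iff 2.7 × (j's share) ≥ 1, i.e. iff j's share is at least 0.3704.
Player C alone (share 7/16) is above the threshold, contributing 58; the remaining 5 contribute 0. Total contributed: 58.
Player D keeps 58 and receives 2.7 × 58 × 2/16 = 19.58 from the tour-expenses pool, for a payoff of 77.58.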